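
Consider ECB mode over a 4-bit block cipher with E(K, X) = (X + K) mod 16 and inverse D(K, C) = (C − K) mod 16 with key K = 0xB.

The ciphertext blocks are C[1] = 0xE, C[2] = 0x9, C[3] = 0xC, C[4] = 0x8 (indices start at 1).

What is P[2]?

ECB decryption: P_i = D(K, C_i).
P[2]: D(K, 0x9) = 0xE.

P[2] = 0xE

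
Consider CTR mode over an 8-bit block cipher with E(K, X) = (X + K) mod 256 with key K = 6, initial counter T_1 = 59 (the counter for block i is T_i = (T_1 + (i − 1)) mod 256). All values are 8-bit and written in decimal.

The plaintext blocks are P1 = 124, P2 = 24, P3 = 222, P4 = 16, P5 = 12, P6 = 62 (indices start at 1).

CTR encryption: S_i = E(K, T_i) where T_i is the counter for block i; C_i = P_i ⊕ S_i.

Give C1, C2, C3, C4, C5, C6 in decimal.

C1: T = 59, S = E(K, T) = 65; 124 ⊕ 65 = 61.
C2: T = 60, S = E(K, T) = 66; 24 ⊕ 66 = 90.
C3: T = 61, S = E(K, T) = 67; 222 ⊕ 67 = 157.
C4: T = 62, S = E(K, T) = 68; 16 ⊕ 68 = 84.
C5: T = 63, S = E(K, T) = 69; 12 ⊕ 69 = 73.
C6: T = 64, S = E(K, T) = 70; 62 ⊕ 70 = 120.

C1 = 61, C2 = 90, C3 = 157, C4 = 84, C5 = 73, C6 = 120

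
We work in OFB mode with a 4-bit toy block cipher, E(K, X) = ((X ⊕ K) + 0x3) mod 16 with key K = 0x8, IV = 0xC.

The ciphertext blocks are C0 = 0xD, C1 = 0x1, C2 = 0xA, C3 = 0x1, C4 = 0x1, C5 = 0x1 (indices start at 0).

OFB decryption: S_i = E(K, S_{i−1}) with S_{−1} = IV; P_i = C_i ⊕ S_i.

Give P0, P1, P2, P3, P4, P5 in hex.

P0 = 0xA, P1 = 0x3, P2 = 0x7, P3 = 0x9, P4 = 0x2, P5 = 0xF

P0: S = E(K, 0xC) = 0x7; 0xD ⊕ 0x7 = 0xA.
P1: S = E(K, 0x7) = 0x2; 0x1 ⊕ 0x2 = 0x3.
P2: S = E(K, 0x2) = 0xD; 0xA ⊕ 0xD = 0x7.
P3: S = E(K, 0xD) = 0x8; 0x1 ⊕ 0x8 = 0x9.
P4: S = E(K, 0x8) = 0x3; 0x1 ⊕ 0x3 = 0x2.
P5: S = E(K, 0x3) = 0xE; 0x1 ⊕ 0xE = 0xF.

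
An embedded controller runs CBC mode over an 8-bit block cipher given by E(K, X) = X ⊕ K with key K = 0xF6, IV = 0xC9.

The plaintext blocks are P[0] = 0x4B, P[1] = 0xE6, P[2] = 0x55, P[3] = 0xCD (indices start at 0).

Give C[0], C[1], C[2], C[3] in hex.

C[0] = 0x74, C[1] = 0x64, C[2] = 0xC7, C[3] = 0xFC

CBC encryption: C_i = E(K, P_i ⊕ C_{i−1}), with C_{−1} = IV.
C[0]: P[0] ⊕ 0xC9 = 0x82; E(K, 0x82) = 0x74.
C[1]: P[1] ⊕ 0x74 = 0x92; E(K, 0x92) = 0x64.
C[2]: P[2] ⊕ 0x64 = 0x31; E(K, 0x31) = 0xC7.
C[3]: P[3] ⊕ 0xC7 = 0x0A; E(K, 0x0A) = 0xFC.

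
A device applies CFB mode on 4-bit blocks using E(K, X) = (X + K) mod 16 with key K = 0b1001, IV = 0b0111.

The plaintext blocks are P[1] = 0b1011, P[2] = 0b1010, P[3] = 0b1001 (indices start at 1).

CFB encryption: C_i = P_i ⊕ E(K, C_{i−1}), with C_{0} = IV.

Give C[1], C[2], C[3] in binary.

C[1]: E(K, 0b0111) = 0b0000; 0b1011 ⊕ 0b0000 = 0b1011.
C[2]: E(K, 0b1011) = 0b0100; 0b1010 ⊕ 0b0100 = 0b1110.
C[3]: E(K, 0b1110) = 0b0111; 0b1001 ⊕ 0b0111 = 0b1110.

C[1] = 0b1011, C[2] = 0b1110, C[3] = 0b1110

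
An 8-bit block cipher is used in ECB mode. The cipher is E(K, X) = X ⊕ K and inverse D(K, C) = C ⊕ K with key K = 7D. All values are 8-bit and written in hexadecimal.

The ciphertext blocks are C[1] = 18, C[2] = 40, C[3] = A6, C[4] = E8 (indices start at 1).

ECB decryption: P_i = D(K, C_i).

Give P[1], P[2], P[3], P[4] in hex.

P[1]: D(K, 18) = 65.
P[2]: D(K, 40) = 3D.
P[3]: D(K, A6) = DB.
P[4]: D(K, E8) = 95.

P[1] = 65, P[2] = 3D, P[3] = DB, P[4] = 95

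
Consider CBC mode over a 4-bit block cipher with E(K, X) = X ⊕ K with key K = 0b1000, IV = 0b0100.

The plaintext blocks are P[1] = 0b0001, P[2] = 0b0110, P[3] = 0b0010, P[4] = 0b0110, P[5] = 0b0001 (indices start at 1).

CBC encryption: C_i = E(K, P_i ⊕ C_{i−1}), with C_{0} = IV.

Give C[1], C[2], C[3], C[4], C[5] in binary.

C[1] = 0b1101, C[2] = 0b0011, C[3] = 0b1001, C[4] = 0b0111, C[5] = 0b1110

C[1]: P[1] ⊕ 0b0100 = 0b0101; E(K, 0b0101) = 0b1101.
C[2]: P[2] ⊕ 0b1101 = 0b1011; E(K, 0b1011) = 0b0011.
C[3]: P[3] ⊕ 0b0011 = 0b0001; E(K, 0b0001) = 0b1001.
C[4]: P[4] ⊕ 0b1001 = 0b1111; E(K, 0b1111) = 0b0111.
C[5]: P[5] ⊕ 0b0111 = 0b0110; E(K, 0b0110) = 0b1110.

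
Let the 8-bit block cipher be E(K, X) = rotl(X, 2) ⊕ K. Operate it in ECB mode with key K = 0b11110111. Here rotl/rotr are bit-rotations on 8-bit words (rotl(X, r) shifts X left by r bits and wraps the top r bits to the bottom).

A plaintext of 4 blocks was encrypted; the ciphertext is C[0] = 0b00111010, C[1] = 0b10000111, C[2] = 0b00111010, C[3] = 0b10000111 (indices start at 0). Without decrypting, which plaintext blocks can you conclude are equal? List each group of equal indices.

ECB encrypts each block independently with the same key, so equal ciphertext blocks imply equal plaintext blocks.
C[0] = C[2] = 0b00111010, so P[0] = P[2].
C[1] = C[3] = 0b10000111, so P[1] = P[3].

P[0] = P[2]; P[1] = P[3]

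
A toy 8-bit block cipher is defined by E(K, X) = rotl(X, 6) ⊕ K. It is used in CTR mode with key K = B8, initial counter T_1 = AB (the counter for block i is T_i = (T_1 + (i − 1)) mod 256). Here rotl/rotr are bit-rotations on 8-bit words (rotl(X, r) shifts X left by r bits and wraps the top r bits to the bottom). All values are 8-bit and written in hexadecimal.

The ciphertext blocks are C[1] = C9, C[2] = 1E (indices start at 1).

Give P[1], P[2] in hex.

CTR decryption: S_i = E(K, T_i) where T_i is the counter for block i; P_i = C_i ⊕ S_i.
P[1]: T = AB, S = E(K, T) = 52; C9 ⊕ 52 = 9B.
P[2]: T = AC, S = E(K, T) = 93; 1E ⊕ 93 = 8D.

P[1] = 9B, P[2] = 8D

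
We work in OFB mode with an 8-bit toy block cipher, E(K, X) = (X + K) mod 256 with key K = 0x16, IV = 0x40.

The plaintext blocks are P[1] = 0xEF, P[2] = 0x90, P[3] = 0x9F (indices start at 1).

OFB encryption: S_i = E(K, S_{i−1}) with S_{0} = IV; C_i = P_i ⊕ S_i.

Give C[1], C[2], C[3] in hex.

C[1] = 0xB9, C[2] = 0xFC, C[3] = 0x1D

C[1]: S = E(K, 0x40) = 0x56; 0xEF ⊕ 0x56 = 0xB9.
C[2]: S = E(K, 0x56) = 0x6C; 0x90 ⊕ 0x6C = 0xFC.
C[3]: S = E(K, 0x6C) = 0x82; 0x9F ⊕ 0x82 = 0x1D.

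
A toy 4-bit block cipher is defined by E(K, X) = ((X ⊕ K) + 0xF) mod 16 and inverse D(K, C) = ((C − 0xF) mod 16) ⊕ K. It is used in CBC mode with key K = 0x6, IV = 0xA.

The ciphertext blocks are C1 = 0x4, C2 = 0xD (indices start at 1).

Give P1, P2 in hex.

P1 = 0x9, P2 = 0xC

CBC decryption: P_i = D(K, C_i) ⊕ C_{i−1}, with C_{0} = IV.
P1: D(K, 0x4) = 0x3; 0x3 ⊕ 0xA = 0x9.
P2: D(K, 0xD) = 0x8; 0x8 ⊕ 0x4 = 0xC.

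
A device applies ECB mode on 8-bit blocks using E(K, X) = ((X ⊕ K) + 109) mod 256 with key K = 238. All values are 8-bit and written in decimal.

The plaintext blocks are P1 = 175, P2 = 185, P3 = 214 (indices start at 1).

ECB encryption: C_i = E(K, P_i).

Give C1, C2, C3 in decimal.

C1: E(K, 175) = 174.
C2: E(K, 185) = 196.
C3: E(K, 214) = 165.

C1 = 174, C2 = 196, C3 = 165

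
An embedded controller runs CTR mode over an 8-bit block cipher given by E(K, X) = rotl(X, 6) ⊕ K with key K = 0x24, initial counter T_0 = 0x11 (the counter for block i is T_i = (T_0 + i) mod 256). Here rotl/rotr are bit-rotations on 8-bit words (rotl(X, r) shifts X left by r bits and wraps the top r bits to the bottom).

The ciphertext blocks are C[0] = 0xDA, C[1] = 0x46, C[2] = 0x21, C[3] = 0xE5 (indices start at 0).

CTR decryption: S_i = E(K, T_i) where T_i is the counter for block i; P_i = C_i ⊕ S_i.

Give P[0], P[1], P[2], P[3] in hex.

P[0] = 0xBA, P[1] = 0xE6, P[2] = 0xC1, P[3] = 0xC4

P[0]: T = 0x11, S = E(K, T) = 0x60; 0xDA ⊕ 0x60 = 0xBA.
P[1]: T = 0x12, S = E(K, T) = 0xA0; 0x46 ⊕ 0xA0 = 0xE6.
P[2]: T = 0x13, S = E(K, T) = 0xE0; 0x21 ⊕ 0xE0 = 0xC1.
P[3]: T = 0x14, S = E(K, T) = 0x21; 0xE5 ⊕ 0x21 = 0xC4.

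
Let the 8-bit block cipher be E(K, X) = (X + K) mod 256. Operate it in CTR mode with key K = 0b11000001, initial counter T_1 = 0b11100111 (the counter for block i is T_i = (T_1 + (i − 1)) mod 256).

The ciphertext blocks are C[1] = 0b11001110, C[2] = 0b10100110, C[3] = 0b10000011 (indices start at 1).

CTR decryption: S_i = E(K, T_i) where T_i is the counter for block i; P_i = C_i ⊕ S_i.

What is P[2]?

P[2]: T = 0b11101000, S = E(K, T) = 0b10101001; 0b10100110 ⊕ 0b10101001 = 0b00001111.

P[2] = 0b00001111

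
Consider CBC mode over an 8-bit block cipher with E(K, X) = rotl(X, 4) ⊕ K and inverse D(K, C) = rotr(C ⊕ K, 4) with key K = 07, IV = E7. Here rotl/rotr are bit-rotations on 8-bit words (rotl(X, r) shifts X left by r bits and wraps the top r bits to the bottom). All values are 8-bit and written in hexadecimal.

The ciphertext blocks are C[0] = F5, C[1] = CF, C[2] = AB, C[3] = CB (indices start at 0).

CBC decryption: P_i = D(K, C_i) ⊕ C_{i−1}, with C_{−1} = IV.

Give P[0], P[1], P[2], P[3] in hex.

P[0]: D(K, F5) = 2F; 2F ⊕ E7 = C8.
P[1]: D(K, CF) = 8C; 8C ⊕ F5 = 79.
P[2]: D(K, AB) = CA; CA ⊕ CF = 05.
P[3]: D(K, CB) = CC; CC ⊕ AB = 67.

P[0] = C8, P[1] = 79, P[2] = 05, P[3] = 67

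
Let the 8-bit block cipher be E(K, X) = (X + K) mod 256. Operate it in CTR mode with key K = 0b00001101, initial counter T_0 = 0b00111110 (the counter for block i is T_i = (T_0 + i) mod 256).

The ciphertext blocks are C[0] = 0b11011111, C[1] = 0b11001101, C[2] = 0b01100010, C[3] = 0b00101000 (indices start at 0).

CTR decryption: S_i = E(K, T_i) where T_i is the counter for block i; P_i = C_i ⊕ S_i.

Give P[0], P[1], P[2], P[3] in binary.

P[0] = 0b10010100, P[1] = 0b10000001, P[2] = 0b00101111, P[3] = 0b01100110

P[0]: T = 0b00111110, S = E(K, T) = 0b01001011; 0b11011111 ⊕ 0b01001011 = 0b10010100.
P[1]: T = 0b00111111, S = E(K, T) = 0b01001100; 0b11001101 ⊕ 0b01001100 = 0b10000001.
P[2]: T = 0b01000000, S = E(K, T) = 0b01001101; 0b01100010 ⊕ 0b01001101 = 0b00101111.
P[3]: T = 0b01000001, S = E(K, T) = 0b01001110; 0b00101000 ⊕ 0b01001110 = 0b01100110.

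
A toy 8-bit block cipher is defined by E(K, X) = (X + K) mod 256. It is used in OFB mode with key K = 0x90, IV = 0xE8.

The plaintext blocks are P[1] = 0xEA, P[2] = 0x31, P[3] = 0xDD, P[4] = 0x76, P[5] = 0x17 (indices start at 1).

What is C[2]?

C[2] = 0x39

OFB encryption: S_i = E(K, S_{i−1}) with S_{0} = IV; C_i = P_i ⊕ S_i.
C[1]: S = E(K, 0xE8) = 0x78; 0xEA ⊕ 0x78 = 0x92.
C[2]: S = E(K, 0x78) = 0x08; 0x31 ⊕ 0x08 = 0x39.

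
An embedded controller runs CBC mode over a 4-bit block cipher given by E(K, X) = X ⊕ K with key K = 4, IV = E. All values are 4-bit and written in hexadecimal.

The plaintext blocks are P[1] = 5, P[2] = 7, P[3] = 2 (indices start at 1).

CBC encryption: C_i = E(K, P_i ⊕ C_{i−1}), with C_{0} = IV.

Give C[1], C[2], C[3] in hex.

C[1]: P[1] ⊕ E = B; E(K, B) = F.
C[2]: P[2] ⊕ F = 8; E(K, 8) = C.
C[3]: P[3] ⊕ C = E; E(K, E) = A.

C[1] = F, C[2] = C, C[3] = A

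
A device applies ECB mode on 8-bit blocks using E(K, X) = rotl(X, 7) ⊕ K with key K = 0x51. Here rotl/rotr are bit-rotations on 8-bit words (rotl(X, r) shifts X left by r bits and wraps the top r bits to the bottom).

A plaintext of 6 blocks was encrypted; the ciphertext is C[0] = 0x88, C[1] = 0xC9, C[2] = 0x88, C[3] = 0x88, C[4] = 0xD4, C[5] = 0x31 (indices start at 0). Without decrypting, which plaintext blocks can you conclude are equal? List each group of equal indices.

P[0] = P[2] = P[3]

ECB encrypts each block independently with the same key, so equal ciphertext blocks imply equal plaintext blocks.
C[0] = C[2] = C[3] = 0x88, so P[0] = P[2] = P[3].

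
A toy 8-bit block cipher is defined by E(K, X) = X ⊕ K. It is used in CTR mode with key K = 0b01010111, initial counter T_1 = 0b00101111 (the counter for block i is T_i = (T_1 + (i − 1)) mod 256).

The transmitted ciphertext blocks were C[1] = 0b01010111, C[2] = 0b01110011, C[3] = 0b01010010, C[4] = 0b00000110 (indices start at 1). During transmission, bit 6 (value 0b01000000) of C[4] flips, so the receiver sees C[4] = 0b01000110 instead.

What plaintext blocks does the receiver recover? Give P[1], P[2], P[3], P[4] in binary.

CTR decryption: S_i = E(K, T_i) where T_i is the counter for block i; P_i = C_i ⊕ S_i.
Only C[4] changed, to 0b01000110. In CTR, a change in C_i flips the same bit in P_i only; the keystream is unaffected. Decrypting the received ciphertext:
P[1]: T = 0b00101111, S = E(K, T) = 0b01111000; 0b01010111 ⊕ 0b01111000 = 0b00101111.
P[2]: T = 0b00110000, S = E(K, T) = 0b01100111; 0b01110011 ⊕ 0b01100111 = 0b00010100.
P[3]: T = 0b00110001, S = E(K, T) = 0b01100110; 0b01010010 ⊕ 0b01100110 = 0b00110100.
P[4]: T = 0b00110010, S = E(K, T) = 0b01100101; 0b01000110 ⊕ 0b01100101 = 0b00100011.
Blocks that differ from the original plaintext: P[4].

P[1] = 0b00101111, P[2] = 0b00010100, P[3] = 0b00110100, P[4] = 0b00100011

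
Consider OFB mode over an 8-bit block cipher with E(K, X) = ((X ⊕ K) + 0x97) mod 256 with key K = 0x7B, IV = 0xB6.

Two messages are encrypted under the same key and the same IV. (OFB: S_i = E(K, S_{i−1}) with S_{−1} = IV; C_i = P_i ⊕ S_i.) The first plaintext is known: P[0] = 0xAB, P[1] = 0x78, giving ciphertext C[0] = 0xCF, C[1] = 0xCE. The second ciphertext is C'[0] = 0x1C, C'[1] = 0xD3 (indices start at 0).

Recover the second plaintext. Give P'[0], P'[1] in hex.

P'[0] = 0x78, P'[1] = 0x65

In OFB with a reused IV, both messages share the same keystream S_i, so C_i ⊕ C'_i = P_i ⊕ P'_i and thus P'_i = P_i ⊕ C_i ⊕ C'_i.
P'[0]: 0xAB ⊕ 0xCF ⊕ 0x1C = 0x78.
P'[1]: 0x78 ⊕ 0xCE ⊕ 0xD3 = 0x65.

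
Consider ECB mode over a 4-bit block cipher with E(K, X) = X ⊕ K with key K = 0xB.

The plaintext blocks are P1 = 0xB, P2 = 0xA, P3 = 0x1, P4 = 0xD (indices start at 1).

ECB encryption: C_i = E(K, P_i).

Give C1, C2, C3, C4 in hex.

C1: E(K, 0xB) = 0x0.
C2: E(K, 0xA) = 0x1.
C3: E(K, 0x1) = 0xA.
C4: E(K, 0xD) = 0x6.

C1 = 0x0, C2 = 0x1, C3 = 0xA, C4 = 0x6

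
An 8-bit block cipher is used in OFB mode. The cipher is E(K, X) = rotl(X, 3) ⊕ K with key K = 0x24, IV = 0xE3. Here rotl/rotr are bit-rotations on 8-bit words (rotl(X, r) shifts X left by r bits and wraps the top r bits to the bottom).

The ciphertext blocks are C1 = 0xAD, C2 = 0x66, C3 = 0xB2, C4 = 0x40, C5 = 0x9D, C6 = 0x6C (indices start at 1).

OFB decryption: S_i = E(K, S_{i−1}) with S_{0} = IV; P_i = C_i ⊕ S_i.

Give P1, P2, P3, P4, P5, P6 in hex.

P1: S = E(K, 0xE3) = 0x3B; 0xAD ⊕ 0x3B = 0x96.
P2: S = E(K, 0x3B) = 0xFD; 0x66 ⊕ 0xFD = 0x9B.
P3: S = E(K, 0xFD) = 0xCB; 0xB2 ⊕ 0xCB = 0x79.
P4: S = E(K, 0xCB) = 0x7A; 0x40 ⊕ 0x7A = 0x3A.
P5: S = E(K, 0x7A) = 0xF7; 0x9D ⊕ 0xF7 = 0x6A.
P6: S = E(K, 0xF7) = 0x9B; 0x6C ⊕ 0x9B = 0xF7.

P1 = 0x96, P2 = 0x9B, P3 = 0x79, P4 = 0x3A, P5 = 0x6A, P6 = 0xF7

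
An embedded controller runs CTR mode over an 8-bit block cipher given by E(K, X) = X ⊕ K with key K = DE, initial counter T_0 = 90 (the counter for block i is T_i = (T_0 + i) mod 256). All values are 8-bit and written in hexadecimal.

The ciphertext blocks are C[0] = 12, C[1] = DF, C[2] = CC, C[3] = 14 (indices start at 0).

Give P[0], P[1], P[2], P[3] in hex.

P[0] = 5C, P[1] = 90, P[2] = 80, P[3] = 59

CTR decryption: S_i = E(K, T_i) where T_i is the counter for block i; P_i = C_i ⊕ S_i.
P[0]: T = 90, S = E(K, T) = 4E; 12 ⊕ 4E = 5C.
P[1]: T = 91, S = E(K, T) = 4F; DF ⊕ 4F = 90.
P[2]: T = 92, S = E(K, T) = 4C; CC ⊕ 4C = 80.
P[3]: T = 93, S = E(K, T) = 4D; 14 ⊕ 4D = 59.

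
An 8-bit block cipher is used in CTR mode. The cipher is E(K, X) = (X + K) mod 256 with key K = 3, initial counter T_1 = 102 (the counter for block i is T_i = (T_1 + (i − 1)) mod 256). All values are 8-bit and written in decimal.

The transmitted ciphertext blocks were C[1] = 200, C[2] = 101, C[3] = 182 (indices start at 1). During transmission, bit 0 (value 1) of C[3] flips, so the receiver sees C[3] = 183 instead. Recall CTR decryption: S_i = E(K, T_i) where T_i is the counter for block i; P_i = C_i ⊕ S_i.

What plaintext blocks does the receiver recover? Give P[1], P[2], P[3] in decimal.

Only C[3] changed, to 183. In CTR, a change in C_i flips the same bit in P_i only; the keystream is unaffected. Decrypting the received ciphertext:
P[1]: T = 102, S = E(K, T) = 105; 200 ⊕ 105 = 161.
P[2]: T = 103, S = E(K, T) = 106; 101 ⊕ 106 = 15.
P[3]: T = 104, S = E(K, T) = 107; 183 ⊕ 107 = 220.
Blocks that differ from the original plaintext: P[3].

P[1] = 161, P[2] = 15, P[3] = 220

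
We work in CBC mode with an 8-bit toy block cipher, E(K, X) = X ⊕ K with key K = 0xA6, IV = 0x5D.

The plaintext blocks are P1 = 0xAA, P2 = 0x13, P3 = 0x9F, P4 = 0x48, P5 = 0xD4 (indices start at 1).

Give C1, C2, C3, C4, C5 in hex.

C1 = 0x51, C2 = 0xE4, C3 = 0xDD, C4 = 0x33, C5 = 0x41

CBC encryption: C_i = E(K, P_i ⊕ C_{i−1}), with C_{0} = IV.
C1: P1 ⊕ 0x5D = 0xF7; E(K, 0xF7) = 0x51.
C2: P2 ⊕ 0x51 = 0x42; E(K, 0x42) = 0xE4.
C3: P3 ⊕ 0xE4 = 0x7B; E(K, 0x7B) = 0xDD.
C4: P4 ⊕ 0xDD = 0x95; E(K, 0x95) = 0x33.
C5: P5 ⊕ 0x33 = 0xE7; E(K, 0xE7) = 0x41.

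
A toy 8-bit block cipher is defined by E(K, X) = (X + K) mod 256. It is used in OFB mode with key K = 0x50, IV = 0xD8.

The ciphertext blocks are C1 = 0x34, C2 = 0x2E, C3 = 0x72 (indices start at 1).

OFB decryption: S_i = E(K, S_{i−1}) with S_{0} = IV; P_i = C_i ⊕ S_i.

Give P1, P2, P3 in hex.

P1 = 0x1C, P2 = 0x56, P3 = 0xBA

P1: S = E(K, 0xD8) = 0x28; 0x34 ⊕ 0x28 = 0x1C.
P2: S = E(K, 0x28) = 0x78; 0x2E ⊕ 0x78 = 0x56.
P3: S = E(K, 0x78) = 0xC8; 0x72 ⊕ 0xC8 = 0xBA.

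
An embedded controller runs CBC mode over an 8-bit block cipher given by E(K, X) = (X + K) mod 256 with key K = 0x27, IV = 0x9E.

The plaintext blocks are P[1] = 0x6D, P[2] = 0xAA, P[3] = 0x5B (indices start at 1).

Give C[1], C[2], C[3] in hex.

CBC encryption: C_i = E(K, P_i ⊕ C_{i−1}), with C_{0} = IV.
C[1]: P[1] ⊕ 0x9E = 0xF3; E(K, 0xF3) = 0x1A.
C[2]: P[2] ⊕ 0x1A = 0xB0; E(K, 0xB0) = 0xD7.
C[3]: P[3] ⊕ 0xD7 = 0x8C; E(K, 0x8C) = 0xB3.

C[1] = 0x1A, C[2] = 0xD7, C[3] = 0xB3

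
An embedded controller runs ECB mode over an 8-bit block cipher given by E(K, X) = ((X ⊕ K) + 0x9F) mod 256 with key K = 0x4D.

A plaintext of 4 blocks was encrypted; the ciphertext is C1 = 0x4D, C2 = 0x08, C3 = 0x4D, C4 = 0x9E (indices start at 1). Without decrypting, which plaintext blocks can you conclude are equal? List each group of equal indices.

ECB encrypts each block independently with the same key, so equal ciphertext blocks imply equal plaintext blocks.
C1 = C3 = 0x4D, so P1 = P3.

P1 = P3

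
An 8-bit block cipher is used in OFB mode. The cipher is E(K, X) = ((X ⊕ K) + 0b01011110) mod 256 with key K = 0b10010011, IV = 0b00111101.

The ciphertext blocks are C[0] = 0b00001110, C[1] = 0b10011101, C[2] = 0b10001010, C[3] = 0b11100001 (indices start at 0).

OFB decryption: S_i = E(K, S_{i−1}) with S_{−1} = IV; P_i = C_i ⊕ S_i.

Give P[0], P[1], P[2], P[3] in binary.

P[0]: S = E(K, 0b00111101) = 0b00001100; 0b00001110 ⊕ 0b00001100 = 0b00000010.
P[1]: S = E(K, 0b00001100) = 0b11111101; 0b10011101 ⊕ 0b11111101 = 0b01100000.
P[2]: S = E(K, 0b11111101) = 0b11001100; 0b10001010 ⊕ 0b11001100 = 0b01000110.
P[3]: S = E(K, 0b11001100) = 0b10111101; 0b11100001 ⊕ 0b10111101 = 0b01011100.

P[0] = 0b00000010, P[1] = 0b01100000, P[2] = 0b01000110, P[3] = 0b01011100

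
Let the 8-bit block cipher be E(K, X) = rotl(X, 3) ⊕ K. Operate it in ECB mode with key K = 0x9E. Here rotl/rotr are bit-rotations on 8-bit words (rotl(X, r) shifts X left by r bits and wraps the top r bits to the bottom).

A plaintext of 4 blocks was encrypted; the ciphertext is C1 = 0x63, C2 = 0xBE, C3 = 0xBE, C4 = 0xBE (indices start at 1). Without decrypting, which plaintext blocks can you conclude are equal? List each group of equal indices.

ECB encrypts each block independently with the same key, so equal ciphertext blocks imply equal plaintext blocks.
C2 = C3 = C4 = 0xBE, so P2 = P3 = P4.

P2 = P3 = P4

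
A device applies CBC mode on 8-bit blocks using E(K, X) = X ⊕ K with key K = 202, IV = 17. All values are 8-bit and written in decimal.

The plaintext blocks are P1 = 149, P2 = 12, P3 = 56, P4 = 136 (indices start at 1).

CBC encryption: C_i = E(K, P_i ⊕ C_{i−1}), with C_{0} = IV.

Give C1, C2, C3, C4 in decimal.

C1 = 78, C2 = 136, C3 = 122, C4 = 56

C1: P1 ⊕ 17 = 132; E(K, 132) = 78.
C2: P2 ⊕ 78 = 66; E(K, 66) = 136.
C3: P3 ⊕ 136 = 176; E(K, 176) = 122.
C4: P4 ⊕ 122 = 242; E(K, 242) = 56.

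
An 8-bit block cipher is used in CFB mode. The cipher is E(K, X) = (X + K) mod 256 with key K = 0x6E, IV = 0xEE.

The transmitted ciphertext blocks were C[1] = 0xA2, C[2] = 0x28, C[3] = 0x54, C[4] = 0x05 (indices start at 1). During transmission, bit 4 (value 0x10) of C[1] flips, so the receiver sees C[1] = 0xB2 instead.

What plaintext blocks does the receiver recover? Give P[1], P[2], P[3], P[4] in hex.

P[1] = 0xEE, P[2] = 0x08, P[3] = 0xC2, P[4] = 0xC7

CFB decryption: P_i = C_i ⊕ E(K, C_{i−1}), with C_{0} = IV.
Only C[1] changed, to 0xB2. In CFB, a change in C_i flips the same bit in P_i and garbles P_{i+1}. Decrypting the received ciphertext:
P[1]: E(K, 0xEE) = 0x5C; 0xB2 ⊕ 0x5C = 0xEE.
P[2]: E(K, 0xB2) = 0x20; 0x28 ⊕ 0x20 = 0x08.
P[3]: E(K, 0x28) = 0x96; 0x54 ⊕ 0x96 = 0xC2.
P[4]: E(K, 0x54) = 0xC2; 0x05 ⊕ 0xC2 = 0xC7.
Blocks that differ from the original plaintext: P[1], P[2].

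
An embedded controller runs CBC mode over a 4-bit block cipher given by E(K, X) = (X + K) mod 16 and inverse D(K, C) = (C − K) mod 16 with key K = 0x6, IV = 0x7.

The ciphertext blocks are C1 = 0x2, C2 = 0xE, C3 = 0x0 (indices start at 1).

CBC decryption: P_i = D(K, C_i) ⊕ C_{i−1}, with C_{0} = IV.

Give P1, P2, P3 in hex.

P1 = 0xB, P2 = 0xA, P3 = 0x4

P1: D(K, 0x2) = 0xC; 0xC ⊕ 0x7 = 0xB.
P2: D(K, 0xE) = 0x8; 0x8 ⊕ 0x2 = 0xA.
P3: D(K, 0x0) = 0xA; 0xA ⊕ 0xE = 0x4.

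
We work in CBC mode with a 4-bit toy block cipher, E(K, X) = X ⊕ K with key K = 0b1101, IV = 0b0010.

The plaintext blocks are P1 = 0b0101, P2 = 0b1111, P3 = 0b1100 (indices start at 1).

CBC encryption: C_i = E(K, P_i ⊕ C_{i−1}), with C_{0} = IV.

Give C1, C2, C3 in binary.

C1 = 0b1010, C2 = 0b1000, C3 = 0b1001

C1: P1 ⊕ 0b0010 = 0b0111; E(K, 0b0111) = 0b1010.
C2: P2 ⊕ 0b1010 = 0b0101; E(K, 0b0101) = 0b1000.
C3: P3 ⊕ 0b1000 = 0b0100; E(K, 0b0100) = 0b1001.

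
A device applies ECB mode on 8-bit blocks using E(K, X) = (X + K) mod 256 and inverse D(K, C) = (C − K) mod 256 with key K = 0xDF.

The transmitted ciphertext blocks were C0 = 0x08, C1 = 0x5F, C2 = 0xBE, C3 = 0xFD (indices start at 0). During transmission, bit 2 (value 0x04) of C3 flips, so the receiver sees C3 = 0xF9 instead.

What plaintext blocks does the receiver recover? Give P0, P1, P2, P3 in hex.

ECB decryption: P_i = D(K, C_i).
Only C3 changed, to 0xF9. In ECB, a change in C_i affects only P_i. Decrypting the received ciphertext:
P0: D(K, 0x08) = 0x29.
P1: D(K, 0x5F) = 0x80.
P2: D(K, 0xBE) = 0xDF.
P3: D(K, 0xF9) = 0x1A.
Blocks that differ from the original plaintext: P3.

P0 = 0x29, P1 = 0x80, P2 = 0xDF, P3 = 0x1A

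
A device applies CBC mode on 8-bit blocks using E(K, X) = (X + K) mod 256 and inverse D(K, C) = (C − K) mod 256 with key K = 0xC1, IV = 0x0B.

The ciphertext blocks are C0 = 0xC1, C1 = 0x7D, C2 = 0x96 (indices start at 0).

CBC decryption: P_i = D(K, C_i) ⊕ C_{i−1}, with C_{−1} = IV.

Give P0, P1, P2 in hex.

P0 = 0x0B, P1 = 0x7D, P2 = 0xA8

P0: D(K, 0xC1) = 0x00; 0x00 ⊕ 0x0B = 0x0B.
P1: D(K, 0x7D) = 0xBC; 0xBC ⊕ 0xC1 = 0x7D.
P2: D(K, 0x96) = 0xD5; 0xD5 ⊕ 0x7D = 0xA8.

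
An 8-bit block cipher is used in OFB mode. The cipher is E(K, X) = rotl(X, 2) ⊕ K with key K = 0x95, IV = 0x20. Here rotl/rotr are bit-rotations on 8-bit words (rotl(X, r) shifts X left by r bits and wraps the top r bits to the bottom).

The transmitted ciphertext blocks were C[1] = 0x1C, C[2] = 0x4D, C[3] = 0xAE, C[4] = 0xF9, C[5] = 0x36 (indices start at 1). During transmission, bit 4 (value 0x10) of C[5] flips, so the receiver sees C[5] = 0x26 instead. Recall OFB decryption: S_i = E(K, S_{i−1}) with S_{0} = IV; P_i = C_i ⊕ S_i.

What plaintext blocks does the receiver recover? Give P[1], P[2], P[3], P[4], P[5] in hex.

P[1] = 0x09, P[2] = 0x8C, P[3] = 0x3C, P[4] = 0x26, P[5] = 0xCC

Only C[5] changed, to 0x26. In OFB, a change in C_i flips the same bit in P_i only; the keystream is unaffected. Decrypting the received ciphertext:
P[1]: S = E(K, 0x20) = 0x15; 0x1C ⊕ 0x15 = 0x09.
P[2]: S = E(K, 0x15) = 0xC1; 0x4D ⊕ 0xC1 = 0x8C.
P[3]: S = E(K, 0xC1) = 0x92; 0xAE ⊕ 0x92 = 0x3C.
P[4]: S = E(K, 0x92) = 0xDF; 0xF9 ⊕ 0xDF = 0x26.
P[5]: S = E(K, 0xDF) = 0xEA; 0x26 ⊕ 0xEA = 0xCC.
Blocks that differ from the original plaintext: P[5].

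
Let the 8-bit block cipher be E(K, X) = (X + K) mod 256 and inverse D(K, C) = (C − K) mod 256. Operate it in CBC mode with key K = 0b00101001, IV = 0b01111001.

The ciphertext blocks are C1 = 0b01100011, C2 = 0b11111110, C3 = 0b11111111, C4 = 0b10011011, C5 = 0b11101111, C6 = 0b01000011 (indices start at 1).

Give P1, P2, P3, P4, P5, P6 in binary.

P1 = 0b01000011, P2 = 0b10110110, P3 = 0b00101000, P4 = 0b10001101, P5 = 0b01011101, P6 = 0b11110101

CBC decryption: P_i = D(K, C_i) ⊕ C_{i−1}, with C_{0} = IV.
P1: D(K, 0b01100011) = 0b00111010; 0b00111010 ⊕ 0b01111001 = 0b01000011.
P2: D(K, 0b11111110) = 0b11010101; 0b11010101 ⊕ 0b01100011 = 0b10110110.
P3: D(K, 0b11111111) = 0b11010110; 0b11010110 ⊕ 0b11111110 = 0b00101000.
P4: D(K, 0b10011011) = 0b01110010; 0b01110010 ⊕ 0b11111111 = 0b10001101.
P5: D(K, 0b11101111) = 0b11000110; 0b11000110 ⊕ 0b10011011 = 0b01011101.
P6: D(K, 0b01000011) = 0b00011010; 0b00011010 ⊕ 0b11101111 = 0b11110101.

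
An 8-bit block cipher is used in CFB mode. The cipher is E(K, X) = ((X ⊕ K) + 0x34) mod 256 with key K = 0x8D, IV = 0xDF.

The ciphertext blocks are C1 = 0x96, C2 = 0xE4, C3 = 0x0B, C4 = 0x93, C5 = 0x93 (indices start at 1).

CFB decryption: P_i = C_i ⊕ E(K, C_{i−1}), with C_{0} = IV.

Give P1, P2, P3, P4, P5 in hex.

P1 = 0x10, P2 = 0xAB, P3 = 0x96, P4 = 0x29, P5 = 0xC1

P1: E(K, 0xDF) = 0x86; 0x96 ⊕ 0x86 = 0x10.
P2: E(K, 0x96) = 0x4F; 0xE4 ⊕ 0x4F = 0xAB.
P3: E(K, 0xE4) = 0x9D; 0x0B ⊕ 0x9D = 0x96.
P4: E(K, 0x0B) = 0xBA; 0x93 ⊕ 0xBA = 0x29.
P5: E(K, 0x93) = 0x52; 0x93 ⊕ 0x52 = 0xC1.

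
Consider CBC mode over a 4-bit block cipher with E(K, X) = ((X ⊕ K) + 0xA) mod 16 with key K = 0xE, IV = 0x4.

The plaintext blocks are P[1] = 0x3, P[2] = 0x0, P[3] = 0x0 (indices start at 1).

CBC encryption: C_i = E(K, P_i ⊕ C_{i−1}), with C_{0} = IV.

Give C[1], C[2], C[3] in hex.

C[1]: P[1] ⊕ 0x4 = 0x7; E(K, 0x7) = 0x3.
C[2]: P[2] ⊕ 0x3 = 0x3; E(K, 0x3) = 0x7.
C[3]: P[3] ⊕ 0x7 = 0x7; E(K, 0x7) = 0x3.

C[1] = 0x3, C[2] = 0x7, C[3] = 0x3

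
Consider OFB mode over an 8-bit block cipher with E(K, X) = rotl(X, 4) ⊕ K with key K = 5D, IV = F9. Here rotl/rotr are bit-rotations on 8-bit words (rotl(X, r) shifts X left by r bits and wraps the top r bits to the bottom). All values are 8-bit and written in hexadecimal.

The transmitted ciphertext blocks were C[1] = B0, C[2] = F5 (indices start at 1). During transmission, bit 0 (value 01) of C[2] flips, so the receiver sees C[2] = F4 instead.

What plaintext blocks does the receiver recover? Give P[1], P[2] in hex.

OFB decryption: S_i = E(K, S_{i−1}) with S_{0} = IV; P_i = C_i ⊕ S_i.
Only C[2] changed, to F4. In OFB, a change in C_i flips the same bit in P_i only; the keystream is unaffected. Decrypting the received ciphertext:
P[1]: S = E(K, F9) = C2; B0 ⊕ C2 = 72.
P[2]: S = E(K, C2) = 71; F4 ⊕ 71 = 85.
Blocks that differ from the original plaintext: P[2].

P[1] = 72, P[2] = 85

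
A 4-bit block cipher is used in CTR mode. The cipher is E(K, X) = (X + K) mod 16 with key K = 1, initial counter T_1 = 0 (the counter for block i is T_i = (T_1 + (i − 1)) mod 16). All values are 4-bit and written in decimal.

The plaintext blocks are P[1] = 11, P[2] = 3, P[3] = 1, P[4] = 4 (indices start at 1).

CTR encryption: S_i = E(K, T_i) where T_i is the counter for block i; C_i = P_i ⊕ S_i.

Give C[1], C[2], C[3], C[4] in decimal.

C[1]: T = 0, S = E(K, T) = 1; 11 ⊕ 1 = 10.
C[2]: T = 1, S = E(K, T) = 2; 3 ⊕ 2 = 1.
C[3]: T = 2, S = E(K, T) = 3; 1 ⊕ 3 = 2.
C[4]: T = 3, S = E(K, T) = 4; 4 ⊕ 4 = 0.

C[1] = 10, C[2] = 1, C[3] = 2, C[4] = 0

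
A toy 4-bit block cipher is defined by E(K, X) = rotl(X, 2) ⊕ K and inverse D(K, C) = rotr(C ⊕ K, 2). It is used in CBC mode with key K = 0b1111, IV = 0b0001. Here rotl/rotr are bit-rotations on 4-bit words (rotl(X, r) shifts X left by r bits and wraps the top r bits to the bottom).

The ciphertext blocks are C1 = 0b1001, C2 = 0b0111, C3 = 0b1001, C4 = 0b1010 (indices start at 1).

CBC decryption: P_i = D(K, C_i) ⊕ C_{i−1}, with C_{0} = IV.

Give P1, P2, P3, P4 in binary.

P1 = 0b1000, P2 = 0b1011, P3 = 0b1110, P4 = 0b1100

P1: D(K, 0b1001) = 0b1001; 0b1001 ⊕ 0b0001 = 0b1000.
P2: D(K, 0b0111) = 0b0010; 0b0010 ⊕ 0b1001 = 0b1011.
P3: D(K, 0b1001) = 0b1001; 0b1001 ⊕ 0b0111 = 0b1110.
P4: D(K, 0b1010) = 0b0101; 0b0101 ⊕ 0b1001 = 0b1100.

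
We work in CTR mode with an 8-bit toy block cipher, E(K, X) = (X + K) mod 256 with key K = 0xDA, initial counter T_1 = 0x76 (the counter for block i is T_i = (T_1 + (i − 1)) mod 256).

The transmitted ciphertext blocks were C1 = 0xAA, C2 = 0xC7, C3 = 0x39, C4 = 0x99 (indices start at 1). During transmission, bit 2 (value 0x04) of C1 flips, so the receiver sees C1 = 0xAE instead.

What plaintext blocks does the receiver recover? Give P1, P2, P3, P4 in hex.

CTR decryption: S_i = E(K, T_i) where T_i is the counter for block i; P_i = C_i ⊕ S_i.
Only C1 changed, to 0xAE. In CTR, a change in C_i flips the same bit in P_i only; the keystream is unaffected. Decrypting the received ciphertext:
P1: T = 0x76, S = E(K, T) = 0x50; 0xAE ⊕ 0x50 = 0xFE.
P2: T = 0x77, S = E(K, T) = 0x51; 0xC7 ⊕ 0x51 = 0x96.
P3: T = 0x78, S = E(K, T) = 0x52; 0x39 ⊕ 0x52 = 0x6B.
P4: T = 0x79, S = E(K, T) = 0x53; 0x99 ⊕ 0x53 = 0xCA.
Blocks that differ from the original plaintext: P1.

P1 = 0xFE, P2 = 0x96, P3 = 0x6B, P4 = 0xCA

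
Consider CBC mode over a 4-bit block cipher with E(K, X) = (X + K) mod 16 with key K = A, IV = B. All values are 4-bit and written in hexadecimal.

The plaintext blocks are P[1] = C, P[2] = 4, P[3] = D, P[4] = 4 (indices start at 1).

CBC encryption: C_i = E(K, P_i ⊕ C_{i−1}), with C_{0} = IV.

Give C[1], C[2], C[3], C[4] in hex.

C[1] = 1, C[2] = F, C[3] = C, C[4] = 2

C[1]: P[1] ⊕ B = 7; E(K, 7) = 1.
C[2]: P[2] ⊕ 1 = 5; E(K, 5) = F.
C[3]: P[3] ⊕ F = 2; E(K, 2) = C.
C[4]: P[4] ⊕ C = 8; E(K, 8) = 2.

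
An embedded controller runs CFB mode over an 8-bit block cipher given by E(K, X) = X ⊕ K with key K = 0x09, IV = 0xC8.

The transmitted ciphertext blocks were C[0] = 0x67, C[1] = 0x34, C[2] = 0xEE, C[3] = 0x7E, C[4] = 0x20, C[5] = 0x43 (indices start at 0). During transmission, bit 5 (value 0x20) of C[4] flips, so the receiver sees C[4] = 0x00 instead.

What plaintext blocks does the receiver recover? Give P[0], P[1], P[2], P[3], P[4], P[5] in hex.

P[0] = 0xA6, P[1] = 0x5A, P[2] = 0xD3, P[3] = 0x99, P[4] = 0x77, P[5] = 0x4A

CFB decryption: P_i = C_i ⊕ E(K, C_{i−1}), with C_{−1} = IV.
Only C[4] changed, to 0x00. In CFB, a change in C_i flips the same bit in P_i and garbles P_{i+1}. Decrypting the received ciphertext:
P[0]: E(K, 0xC8) = 0xC1; 0x67 ⊕ 0xC1 = 0xA6.
P[1]: E(K, 0x67) = 0x6E; 0x34 ⊕ 0x6E = 0x5A.
P[2]: E(K, 0x34) = 0x3D; 0xEE ⊕ 0x3D = 0xD3.
P[3]: E(K, 0xEE) = 0xE7; 0x7E ⊕ 0xE7 = 0x99.
P[4]: E(K, 0x7E) = 0x77; 0x00 ⊕ 0x77 = 0x77.
P[5]: E(K, 0x00) = 0x09; 0x43 ⊕ 0x09 = 0x4A.
Blocks that differ from the original plaintext: P[4], P[5].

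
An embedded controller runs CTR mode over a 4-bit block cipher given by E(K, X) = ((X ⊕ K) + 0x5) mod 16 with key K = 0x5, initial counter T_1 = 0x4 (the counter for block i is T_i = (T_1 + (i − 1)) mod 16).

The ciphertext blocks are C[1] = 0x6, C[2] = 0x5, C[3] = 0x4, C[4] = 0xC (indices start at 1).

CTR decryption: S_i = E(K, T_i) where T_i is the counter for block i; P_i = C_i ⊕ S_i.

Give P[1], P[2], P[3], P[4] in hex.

P[1]: T = 0x4, S = E(K, T) = 0x6; 0x6 ⊕ 0x6 = 0x0.
P[2]: T = 0x5, S = E(K, T) = 0x5; 0x5 ⊕ 0x5 = 0x0.
P[3]: T = 0x6, S = E(K, T) = 0x8; 0x4 ⊕ 0x8 = 0xC.
P[4]: T = 0x7, S = E(K, T) = 0x7; 0xC ⊕ 0x7 = 0xB.

P[1] = 0x0, P[2] = 0x0, P[3] = 0xC, P[4] = 0xB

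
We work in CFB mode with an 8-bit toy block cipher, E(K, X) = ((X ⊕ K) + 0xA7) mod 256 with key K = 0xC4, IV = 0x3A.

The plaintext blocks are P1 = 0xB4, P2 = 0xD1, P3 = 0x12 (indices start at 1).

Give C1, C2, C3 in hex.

C1 = 0x11, C2 = 0xAD, C3 = 0x02

CFB encryption: C_i = P_i ⊕ E(K, C_{i−1}), with C_{0} = IV.
C1: E(K, 0x3A) = 0xA5; 0xB4 ⊕ 0xA5 = 0x11.
C2: E(K, 0x11) = 0x7C; 0xD1 ⊕ 0x7C = 0xAD.
C3: E(K, 0xAD) = 0x10; 0x12 ⊕ 0x10 = 0x02.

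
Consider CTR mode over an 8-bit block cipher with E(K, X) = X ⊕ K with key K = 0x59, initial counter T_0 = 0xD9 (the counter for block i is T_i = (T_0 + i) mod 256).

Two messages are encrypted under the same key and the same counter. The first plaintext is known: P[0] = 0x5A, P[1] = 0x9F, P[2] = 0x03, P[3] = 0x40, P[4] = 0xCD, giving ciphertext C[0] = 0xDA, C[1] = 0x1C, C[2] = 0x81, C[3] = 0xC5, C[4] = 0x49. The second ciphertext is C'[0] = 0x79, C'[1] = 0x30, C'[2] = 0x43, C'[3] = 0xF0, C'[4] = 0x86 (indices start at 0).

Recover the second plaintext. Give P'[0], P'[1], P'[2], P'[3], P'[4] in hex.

In CTR with a reused counter, both messages share the same keystream S_i, so C_i ⊕ C'_i = P_i ⊕ P'_i and thus P'_i = P_i ⊕ C_i ⊕ C'_i.
P'[0]: 0x5A ⊕ 0xDA ⊕ 0x79 = 0xF9.
P'[1]: 0x9F ⊕ 0x1C ⊕ 0x30 = 0xB3.
P'[2]: 0x03 ⊕ 0x81 ⊕ 0x43 = 0xC1.
P'[3]: 0x40 ⊕ 0xC5 ⊕ 0xF0 = 0x75.
P'[4]: 0xCD ⊕ 0x49 ⊕ 0x86 = 0x02.

P'[0] = 0xF9, P'[1] = 0xB3, P'[2] = 0xC1, P'[3] = 0x75, P'[4] = 0x02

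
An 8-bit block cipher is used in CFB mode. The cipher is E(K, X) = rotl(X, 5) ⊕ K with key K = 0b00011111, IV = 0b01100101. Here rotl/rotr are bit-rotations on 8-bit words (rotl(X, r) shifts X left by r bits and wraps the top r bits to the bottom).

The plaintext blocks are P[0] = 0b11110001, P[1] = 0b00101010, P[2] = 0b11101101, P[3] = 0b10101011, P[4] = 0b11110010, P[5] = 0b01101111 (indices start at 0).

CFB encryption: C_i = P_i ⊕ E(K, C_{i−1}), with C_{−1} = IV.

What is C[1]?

C[1] = 0b01111101

C[0]: E(K, 0b01100101) = 0b10110011; 0b11110001 ⊕ 0b10110011 = 0b01000010.
C[1]: E(K, 0b01000010) = 0b01010111; 0b00101010 ⊕ 0b01010111 = 0b01111101.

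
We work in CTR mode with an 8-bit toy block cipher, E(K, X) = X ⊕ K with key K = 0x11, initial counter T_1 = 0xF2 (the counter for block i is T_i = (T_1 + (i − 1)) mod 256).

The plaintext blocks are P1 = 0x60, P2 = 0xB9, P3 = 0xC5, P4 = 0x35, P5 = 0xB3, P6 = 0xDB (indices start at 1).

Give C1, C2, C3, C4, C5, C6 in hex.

C1 = 0x83, C2 = 0x5B, C3 = 0x20, C4 = 0xD1, C5 = 0x54, C6 = 0x3D

CTR encryption: S_i = E(K, T_i) where T_i is the counter for block i; C_i = P_i ⊕ S_i.
C1: T = 0xF2, S = E(K, T) = 0xE3; 0x60 ⊕ 0xE3 = 0x83.
C2: T = 0xF3, S = E(K, T) = 0xE2; 0xB9 ⊕ 0xE2 = 0x5B.
C3: T = 0xF4, S = E(K, T) = 0xE5; 0xC5 ⊕ 0xE5 = 0x20.
C4: T = 0xF5, S = E(K, T) = 0xE4; 0x35 ⊕ 0xE4 = 0xD1.
C5: T = 0xF6, S = E(K, T) = 0xE7; 0xB3 ⊕ 0xE7 = 0x54.
C6: T = 0xF7, S = E(K, T) = 0xE6; 0xDB ⊕ 0xE6 = 0x3D.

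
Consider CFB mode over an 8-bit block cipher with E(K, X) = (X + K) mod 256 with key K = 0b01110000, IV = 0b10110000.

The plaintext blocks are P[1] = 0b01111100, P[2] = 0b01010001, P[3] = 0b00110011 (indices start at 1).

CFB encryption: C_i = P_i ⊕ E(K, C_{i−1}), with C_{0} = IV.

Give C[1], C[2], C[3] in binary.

C[1]: E(K, 0b10110000) = 0b00100000; 0b01111100 ⊕ 0b00100000 = 0b01011100.
C[2]: E(K, 0b01011100) = 0b11001100; 0b01010001 ⊕ 0b11001100 = 0b10011101.
C[3]: E(K, 0b10011101) = 0b00001101; 0b00110011 ⊕ 0b00001101 = 0b00111110.

C[1] = 0b01011100, C[2] = 0b10011101, C[3] = 0b00111110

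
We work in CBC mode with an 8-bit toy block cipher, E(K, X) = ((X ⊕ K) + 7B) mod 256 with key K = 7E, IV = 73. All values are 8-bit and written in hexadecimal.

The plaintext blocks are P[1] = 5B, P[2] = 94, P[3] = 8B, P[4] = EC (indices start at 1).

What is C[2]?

CBC encryption: C_i = E(K, P_i ⊕ C_{i−1}), with C_{0} = IV.
C[1]: P[1] ⊕ 73 = 28; E(K, 28) = D1.
C[2]: P[2] ⊕ D1 = 45; E(K, 45) = B6.

C[2] = B6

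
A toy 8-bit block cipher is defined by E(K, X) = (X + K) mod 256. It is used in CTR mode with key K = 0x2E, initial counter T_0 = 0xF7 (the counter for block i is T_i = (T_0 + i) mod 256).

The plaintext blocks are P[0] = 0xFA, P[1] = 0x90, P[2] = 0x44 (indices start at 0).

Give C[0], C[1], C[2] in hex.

C[0] = 0xDF, C[1] = 0xB6, C[2] = 0x63

CTR encryption: S_i = E(K, T_i) where T_i is the counter for block i; C_i = P_i ⊕ S_i.
C[0]: T = 0xF7, S = E(K, T) = 0x25; 0xFA ⊕ 0x25 = 0xDF.
C[1]: T = 0xF8, S = E(K, T) = 0x26; 0x90 ⊕ 0x26 = 0xB6.
C[2]: T = 0xF9, S = E(K, T) = 0x27; 0x44 ⊕ 0x27 = 0x63.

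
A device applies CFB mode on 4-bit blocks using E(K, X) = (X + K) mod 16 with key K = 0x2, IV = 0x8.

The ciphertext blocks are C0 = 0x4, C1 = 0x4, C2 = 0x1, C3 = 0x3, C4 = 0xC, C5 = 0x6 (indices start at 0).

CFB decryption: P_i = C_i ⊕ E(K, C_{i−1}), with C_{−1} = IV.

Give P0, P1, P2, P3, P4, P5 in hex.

P0: E(K, 0x8) = 0xA; 0x4 ⊕ 0xA = 0xE.
P1: E(K, 0x4) = 0x6; 0x4 ⊕ 0x6 = 0x2.
P2: E(K, 0x4) = 0x6; 0x1 ⊕ 0x6 = 0x7.
P3: E(K, 0x1) = 0x3; 0x3 ⊕ 0x3 = 0x0.
P4: E(K, 0x3) = 0x5; 0xC ⊕ 0x5 = 0x9.
P5: E(K, 0xC) = 0xE; 0x6 ⊕ 0xE = 0x8.

P0 = 0xE, P1 = 0x2, P2 = 0x7, P3 = 0x0, P4 = 0x9, P5 = 0x8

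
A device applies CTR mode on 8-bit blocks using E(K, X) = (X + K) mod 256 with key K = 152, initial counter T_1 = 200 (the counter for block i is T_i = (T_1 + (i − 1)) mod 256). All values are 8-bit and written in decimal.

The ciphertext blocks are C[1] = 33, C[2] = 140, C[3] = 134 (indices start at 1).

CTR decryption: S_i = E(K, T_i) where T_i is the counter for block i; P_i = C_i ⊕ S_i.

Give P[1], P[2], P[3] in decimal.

P[1] = 65, P[2] = 237, P[3] = 228

P[1]: T = 200, S = E(K, T) = 96; 33 ⊕ 96 = 65.
P[2]: T = 201, S = E(K, T) = 97; 140 ⊕ 97 = 237.
P[3]: T = 202, S = E(K, T) = 98; 134 ⊕ 98 = 228.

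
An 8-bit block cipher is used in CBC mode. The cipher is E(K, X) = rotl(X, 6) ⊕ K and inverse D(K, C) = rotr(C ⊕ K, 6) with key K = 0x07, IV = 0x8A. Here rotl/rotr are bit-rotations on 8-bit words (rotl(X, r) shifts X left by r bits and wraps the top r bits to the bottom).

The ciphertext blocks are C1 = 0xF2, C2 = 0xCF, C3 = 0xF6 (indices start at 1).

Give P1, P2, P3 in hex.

CBC decryption: P_i = D(K, C_i) ⊕ C_{i−1}, with C_{0} = IV.
P1: D(K, 0xF2) = 0xD7; 0xD7 ⊕ 0x8A = 0x5D.
P2: D(K, 0xCF) = 0x23; 0x23 ⊕ 0xF2 = 0xD1.
P3: D(K, 0xF6) = 0xC7; 0xC7 ⊕ 0xCF = 0x08.

P1 = 0x5D, P2 = 0xD1, P3 = 0x08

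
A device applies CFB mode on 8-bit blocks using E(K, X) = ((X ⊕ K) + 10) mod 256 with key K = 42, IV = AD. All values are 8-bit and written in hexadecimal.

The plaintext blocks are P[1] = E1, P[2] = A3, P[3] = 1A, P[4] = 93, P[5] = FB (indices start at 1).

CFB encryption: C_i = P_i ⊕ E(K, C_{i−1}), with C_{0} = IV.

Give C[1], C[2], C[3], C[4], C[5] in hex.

C[1] = 1E, C[2] = CF, C[3] = 87, C[4] = 46, C[5] = EF

C[1]: E(K, AD) = FF; E1 ⊕ FF = 1E.
C[2]: E(K, 1E) = 6C; A3 ⊕ 6C = CF.
C[3]: E(K, CF) = 9D; 1A ⊕ 9D = 87.
C[4]: E(K, 87) = D5; 93 ⊕ D5 = 46.
C[5]: E(K, 46) = 14; FB ⊕ 14 = EF.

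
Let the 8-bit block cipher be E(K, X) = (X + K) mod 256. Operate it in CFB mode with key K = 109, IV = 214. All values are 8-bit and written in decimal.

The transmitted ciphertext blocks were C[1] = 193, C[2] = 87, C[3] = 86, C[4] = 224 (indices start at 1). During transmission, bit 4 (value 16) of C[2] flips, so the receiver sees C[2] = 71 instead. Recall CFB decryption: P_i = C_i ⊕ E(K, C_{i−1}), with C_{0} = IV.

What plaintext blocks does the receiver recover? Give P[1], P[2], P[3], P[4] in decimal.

P[1] = 130, P[2] = 105, P[3] = 226, P[4] = 35

Only C[2] changed, to 71. In CFB, a change in C_i flips the same bit in P_i and garbles P_{i+1}. Decrypting the received ciphertext:
P[1]: E(K, 214) = 67; 193 ⊕ 67 = 130.
P[2]: E(K, 193) = 46; 71 ⊕ 46 = 105.
P[3]: E(K, 71) = 180; 86 ⊕ 180 = 226.
P[4]: E(K, 86) = 195; 224 ⊕ 195 = 35.
Blocks that differ from the original plaintext: P[2], P[3].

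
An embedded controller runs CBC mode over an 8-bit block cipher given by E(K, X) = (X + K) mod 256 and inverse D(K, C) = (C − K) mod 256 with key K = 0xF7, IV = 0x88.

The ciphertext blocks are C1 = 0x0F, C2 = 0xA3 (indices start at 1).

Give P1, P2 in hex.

P1 = 0x90, P2 = 0xA3

CBC decryption: P_i = D(K, C_i) ⊕ C_{i−1}, with C_{0} = IV.
P1: D(K, 0x0F) = 0x18; 0x18 ⊕ 0x88 = 0x90.
P2: D(K, 0xA3) = 0xAC; 0xAC ⊕ 0x0F = 0xA3.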